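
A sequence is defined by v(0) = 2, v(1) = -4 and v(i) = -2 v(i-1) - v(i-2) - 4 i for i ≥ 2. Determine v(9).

-4

v(2) = -2(-4) - 2 - 8 = -2
v(3) = -2(-2) - (-4) - 12 = -4
v(4) = -2(-4) - (-2) - 16 = -6
v(5) = -2(-6) - (-4) - 20 = -4
v(6) = -2(-4) - (-6) - 24 = -10
v(7) = -2(-10) - (-4) - 28 = -4
v(8) = -2(-4) - (-10) - 32 = -14
v(9) = -2(-14) - (-4) - 36 = -4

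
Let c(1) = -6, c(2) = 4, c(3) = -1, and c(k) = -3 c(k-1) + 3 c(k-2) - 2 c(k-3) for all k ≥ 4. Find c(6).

c(4) = -3(-1) + 3(4) - 2(-6) = 27
c(5) = -3(27) + 3(-1) - 2(4) = -92
c(6) = -3(-92) + 3(27) - 2(-1) = 359

359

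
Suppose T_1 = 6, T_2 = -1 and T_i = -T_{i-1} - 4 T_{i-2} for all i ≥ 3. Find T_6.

T_3 = -(-1) - 4*6 = -23
T_4 = -(-23) - 4*(-1) = 27
T_5 = -27 - 4*(-23) = 65
T_6 = -65 - 4*27 = -173

-173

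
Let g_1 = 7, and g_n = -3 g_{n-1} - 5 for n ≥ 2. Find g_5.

667

g_2 = -3·7 - 5 = -26
g_3 = -3·(-26) - 5 = 73
g_4 = -3·73 - 5 = -224
g_5 = -3·(-224) - 5 = 667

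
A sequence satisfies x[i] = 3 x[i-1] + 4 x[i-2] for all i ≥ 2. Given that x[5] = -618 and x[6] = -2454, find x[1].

Rearranging, x[i-2] = (x[i] - 3 x[i-1]) / 4.
x[4] = (-2454 - 3·(-618)) / 4 = -600/4 = -150
x[3] = (-618 - 3·(-150)) / 4 = -168/4 = -42
x[2] = (-150 - 3·(-42)) / 4 = -24/4 = -6
x[1] = (-42 - 3·(-6)) / 4 = -24/4 = -6

-6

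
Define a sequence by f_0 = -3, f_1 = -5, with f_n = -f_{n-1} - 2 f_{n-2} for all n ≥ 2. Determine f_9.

f_2 = -(-5) - 2*(-3) = 11
f_3 = -11 - 2*(-5) = -1
f_4 = -(-1) - 2*11 = -21
f_5 = -(-21) - 2*(-1) = 23
f_6 = -23 - 2*(-21) = 19
f_7 = -19 - 2*23 = -65
f_8 = -(-65) - 2*19 = 27
f_9 = -27 - 2*(-65) = 103

103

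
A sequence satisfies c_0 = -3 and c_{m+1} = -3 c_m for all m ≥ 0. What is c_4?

-243

c_1 = -3(-3) = 9
c_2 = -3(9) = -27
c_3 = -3(-27) = 81
c_4 = -3(81) = -243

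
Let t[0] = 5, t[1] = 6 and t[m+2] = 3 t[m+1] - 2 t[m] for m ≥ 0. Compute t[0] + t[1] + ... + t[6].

t[2] = 3·6 - 2·5 = 8
t[3] = 3·8 - 2·6 = 12
t[4] = 3·12 - 2·8 = 20
t[5] = 3·20 - 2·12 = 36
t[6] = 3·36 - 2·20 = 68
Sum = 5 + 6 + 8 + 12 + 20 + 36 + 68 = 155

155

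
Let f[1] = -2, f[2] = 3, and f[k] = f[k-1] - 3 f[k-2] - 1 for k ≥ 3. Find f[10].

f[3] = 3 - 3(-2) - 1 = 8
f[4] = 8 - 3(3) - 1 = -2
f[5] = (-2) - 3(8) - 1 = -27
f[6] = (-27) - 3(-2) - 1 = -22
f[7] = (-22) - 3(-27) - 1 = 58
f[8] = 58 - 3(-22) - 1 = 123
f[9] = 123 - 3(58) - 1 = -52
f[10] = (-52) - 3(123) - 1 = -422

-422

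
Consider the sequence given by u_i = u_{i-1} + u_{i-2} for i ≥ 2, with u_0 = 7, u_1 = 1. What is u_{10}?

293

u_2 = 1 + 7 = 8
u_3 = 8 + 1 = 9
u_4 = 9 + 8 = 17
u_5 = 17 + 9 = 26
u_6 = 26 + 17 = 43
u_7 = 43 + 26 = 69
u_8 = 69 + 43 = 112
u_9 = 112 + 69 = 181
u_{10} = 181 + 112 = 293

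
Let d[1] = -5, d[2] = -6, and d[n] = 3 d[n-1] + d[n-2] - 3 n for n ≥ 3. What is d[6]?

-1299

d[3] = 3(-6) + (-5) - 9 = -32
d[4] = 3(-32) + (-6) - 12 = -114
d[5] = 3(-114) + (-32) - 15 = -389
d[6] = 3(-389) + (-114) - 18 = -1299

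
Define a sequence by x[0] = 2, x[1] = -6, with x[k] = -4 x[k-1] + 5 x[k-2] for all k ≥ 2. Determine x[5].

x[2] = -4(-6) + 5(2) = 34
x[3] = -4(34) + 5(-6) = -166
x[4] = -4(-166) + 5(34) = 834
x[5] = -4(834) + 5(-166) = -4166

-4166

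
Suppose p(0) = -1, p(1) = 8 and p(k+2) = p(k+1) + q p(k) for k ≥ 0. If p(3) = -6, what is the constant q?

p(2) = 8 - q
p(3) = 8 + 7q
So 8 + 7q = -6, giving q = -2.

-2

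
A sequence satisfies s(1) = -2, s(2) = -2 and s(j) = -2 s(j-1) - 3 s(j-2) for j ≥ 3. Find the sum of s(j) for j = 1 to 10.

s(3) = -2·(-2) - 3·(-2) = 10
s(4) = -2·10 - 3·(-2) = -14
s(5) = -2·(-14) - 3·10 = -2
s(6) = -2·(-2) - 3·(-14) = 46
s(7) = -2·46 - 3·(-2) = -86
s(8) = -2·(-86) - 3·46 = 34
s(9) = -2·34 - 3·(-86) = 190
s(10) = -2·190 - 3·34 = -482
Sum = (-2) + (-2) + 10 + (-14) + (-2) + 46 + (-86) + 34 + 190 + (-482) = -308

-308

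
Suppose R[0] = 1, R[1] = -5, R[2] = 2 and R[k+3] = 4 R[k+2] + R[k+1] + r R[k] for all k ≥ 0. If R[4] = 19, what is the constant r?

-5

R[3] = 3 + r
R[4] = 14 - r
So 14 - r = 19, giving r = -5.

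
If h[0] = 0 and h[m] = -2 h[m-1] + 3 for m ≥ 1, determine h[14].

-16383

The fixed point is 3/(1 + 2) = 1, so h[m] - 1 = -2(h[m-1] - 1).
Hence h[m] = -1·(-2)^m + 1.
h[14] = -1·(-2)^{14} + 1 = -1·16384 + 1 = -16383.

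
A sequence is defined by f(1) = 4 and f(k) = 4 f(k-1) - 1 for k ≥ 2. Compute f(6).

3755

f(2) = 4(4) - 1 = 15
f(3) = 4(15) - 1 = 59
f(4) = 4(59) - 1 = 235
f(5) = 4(235) - 1 = 939
f(6) = 4(939) - 1 = 3755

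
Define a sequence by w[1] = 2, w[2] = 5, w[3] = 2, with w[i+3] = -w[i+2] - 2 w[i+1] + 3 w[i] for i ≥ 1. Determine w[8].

w[4] = -2 - 2·5 + 3·2 = -6
w[5] = -(-6) - 2·2 + 3·5 = 17
w[6] = -17 - 2·(-6) + 3·2 = 1
w[7] = -1 - 2·17 + 3·(-6) = -53
w[8] = -(-53) - 2·1 + 3·17 = 102

102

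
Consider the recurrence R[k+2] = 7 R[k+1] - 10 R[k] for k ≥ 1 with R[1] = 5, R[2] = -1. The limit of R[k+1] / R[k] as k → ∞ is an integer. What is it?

5

The characteristic equation is r^2 - 7r + 10 = 0, which factors as (r - 5)(r - 2) = 0.
So the roots are 5 and 2. Since |5| > |2| and the coefficient of 5^k is non-zero, the ratio tends to 5.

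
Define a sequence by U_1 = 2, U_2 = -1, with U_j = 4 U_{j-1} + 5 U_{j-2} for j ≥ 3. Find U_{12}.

U_3 = 4(-1) + 5(2) = 6
U_4 = 4(6) + 5(-1) = 19
U_5 = 4(19) + 5(6) = 106
U_6 = 4(106) + 5(19) = 519
U_7 = 4(519) + 5(106) = 2606
U_8 = 4(2606) + 5(519) = 13019
U_9 = 4(13019) + 5(2606) = 65106
U_{10} = 4(65106) + 5(13019) = 325519
U_{11} = 4(325519) + 5(65106) = 1627606
U_{12} = 4(1627606) + 5(325519) = 8138019

8138019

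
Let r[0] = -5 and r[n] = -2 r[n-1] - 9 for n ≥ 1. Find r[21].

The fixed point is -9/(1 + 2) = -3, so r[n] + 3 = -2(r[n-1] + 3).
Hence r[n] = -2·(-2)^n - 3.
r[21] = -2·(-2)^{21} - 3 = -2·-2097152 - 3 = 4194301.

4194301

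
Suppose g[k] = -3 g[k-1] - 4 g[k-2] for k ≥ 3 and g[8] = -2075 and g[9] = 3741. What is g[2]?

5

Rearranging, g[k-2] = (g[k] + 3 g[k-1]) / -4.
g[7] = (3741 + 3*(-2075)) / -4 = -2484/-4 = 621
g[6] = (-2075 + 3*621) / -4 = -212/-4 = 53
g[5] = (621 + 3*53) / -4 = 780/-4 = -195
g[4] = (53 + 3*(-195)) / -4 = -532/-4 = 133
g[3] = (-195 + 3*133) / -4 = 204/-4 = -51
g[2] = (133 + 3*(-51)) / -4 = -20/-4 = 5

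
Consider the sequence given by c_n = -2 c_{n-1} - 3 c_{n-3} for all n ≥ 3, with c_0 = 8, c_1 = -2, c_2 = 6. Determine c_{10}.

17430

c_3 = -2*6 - 3*8 = -36
c_4 = -2*(-36) - 3*(-2) = 78
c_5 = -2*78 - 3*6 = -174
c_6 = -2*(-174) - 3*(-36) = 456
c_7 = -2*456 - 3*78 = -1146
c_8 = -2*(-1146) - 3*(-174) = 2814
c_9 = -2*2814 - 3*456 = -6996
c_{10} = -2*(-6996) - 3*(-1146) = 17430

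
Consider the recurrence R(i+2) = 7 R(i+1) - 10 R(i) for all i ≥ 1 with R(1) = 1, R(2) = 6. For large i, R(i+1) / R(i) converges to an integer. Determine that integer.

The characteristic equation is r^2 - 7r + 10 = 0, which factors as (r - 5)(r - 2) = 0.
So the roots are 5 and 2. Since |5| > |2| and the coefficient of 5^i is non-zero, the ratio tends to 5.

5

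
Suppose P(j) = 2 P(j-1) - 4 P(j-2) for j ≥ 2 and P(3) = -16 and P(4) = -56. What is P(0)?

Rearranging, P(j-2) = (P(j) - 2 P(j-1)) / -4.
P(2) = (-56 - 2·(-16)) / -4 = -24/-4 = 6
P(1) = (-16 - 2·6) / -4 = -28/-4 = 7
P(0) = (6 - 2·7) / -4 = -8/-4 = 2

2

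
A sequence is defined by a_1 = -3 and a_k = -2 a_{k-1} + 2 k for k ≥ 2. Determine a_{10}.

2112

a_2 = -2(-3) + 4 = 10
a_3 = -2(10) + 6 = -14
a_4 = -2(-14) + 8 = 36
a_5 = -2(36) + 10 = -62
a_6 = -2(-62) + 12 = 136
a_7 = -2(136) + 14 = -258
a_8 = -2(-258) + 16 = 532
a_9 = -2(532) + 18 = -1046
a_{10} = -2(-1046) + 20 = 2112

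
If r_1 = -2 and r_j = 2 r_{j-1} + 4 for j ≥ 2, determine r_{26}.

The fixed point is 4/(1 - 2) = -4, so r_j + 4 = 2(r_{j-1} + 4).
Hence r_j = 2·2^{j-1} - 4.
r_{26} = 2·2^{25} - 4 = 2·33554432 - 4 = 67108860.

67108860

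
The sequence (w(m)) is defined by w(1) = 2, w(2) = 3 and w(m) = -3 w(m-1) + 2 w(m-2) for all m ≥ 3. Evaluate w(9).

-11785

w(3) = -3·3 + 2·2 = -5
w(4) = -3·(-5) + 2·3 = 21
w(5) = -3·21 + 2·(-5) = -73
w(6) = -3·(-73) + 2·21 = 261
w(7) = -3·261 + 2·(-73) = -929
w(8) = -3·(-929) + 2·261 = 3309
w(9) = -3·3309 + 2·(-929) = -11785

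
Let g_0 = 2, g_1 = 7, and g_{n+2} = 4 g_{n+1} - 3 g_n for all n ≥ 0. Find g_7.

g_2 = 4·7 - 3·2 = 22
g_3 = 4·22 - 3·7 = 67
g_4 = 4·67 - 3·22 = 202
g_5 = 4·202 - 3·67 = 607
g_6 = 4·607 - 3·202 = 1822
g_7 = 4·1822 - 3·607 = 5467

5467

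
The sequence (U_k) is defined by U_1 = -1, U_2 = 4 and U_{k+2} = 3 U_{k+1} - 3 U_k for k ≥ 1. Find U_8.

-108

U_3 = 3·4 - 3·(-1) = 15
U_4 = 3·15 - 3·4 = 33
U_5 = 3·33 - 3·15 = 54
U_6 = 3·54 - 3·33 = 63
U_7 = 3·63 - 3·54 = 27
U_8 = 3·27 - 3·63 = -108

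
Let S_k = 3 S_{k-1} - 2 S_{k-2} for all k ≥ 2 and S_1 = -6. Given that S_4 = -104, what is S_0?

Let S_0 = x.
S_2 = -18 - 2x
S_3 = -42 - 6x
S_4 = -90 - 14x
So -90 - 14x = -104, giving x = 1.

1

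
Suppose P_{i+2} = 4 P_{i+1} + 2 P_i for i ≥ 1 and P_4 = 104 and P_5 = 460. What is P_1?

-5

Rearranging, P_{i-2} = (P_i - 4 P_{i-1}) / 2.
P_3 = (460 - 4*104) / 2 = 44/2 = 22
P_2 = (104 - 4*22) / 2 = 16/2 = 8
P_1 = (22 - 4*8) / 2 = -10/2 = -5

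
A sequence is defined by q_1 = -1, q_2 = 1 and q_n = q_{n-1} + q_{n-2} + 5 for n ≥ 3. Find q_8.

q_3 = 1 + (-1) + 5 = 5
q_4 = 5 + 1 + 5 = 11
q_5 = 11 + 5 + 5 = 21
q_6 = 21 + 11 + 5 = 37
q_7 = 37 + 21 + 5 = 63
q_8 = 63 + 37 + 5 = 105

105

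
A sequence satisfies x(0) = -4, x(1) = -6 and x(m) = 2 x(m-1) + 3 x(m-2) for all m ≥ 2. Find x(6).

-1824

x(2) = 2*(-6) + 3*(-4) = -24
x(3) = 2*(-24) + 3*(-6) = -66
x(4) = 2*(-66) + 3*(-24) = -204
x(5) = 2*(-204) + 3*(-66) = -606
x(6) = 2*(-606) + 3*(-204) = -1824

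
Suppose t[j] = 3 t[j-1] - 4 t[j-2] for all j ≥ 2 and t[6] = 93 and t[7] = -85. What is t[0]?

Rearranging, t[j-2] = (t[j] - 3 t[j-1]) / -4.
t[5] = (-85 - 3·93) / -4 = -364/-4 = 91
t[4] = (93 - 3·91) / -4 = -180/-4 = 45
t[3] = (91 - 3·45) / -4 = -44/-4 = 11
t[2] = (45 - 3·11) / -4 = 12/-4 = -3
t[1] = (11 - 3·(-3)) / -4 = 20/-4 = -5
t[0] = (-3 - 3·(-5)) / -4 = 12/-4 = -3

-3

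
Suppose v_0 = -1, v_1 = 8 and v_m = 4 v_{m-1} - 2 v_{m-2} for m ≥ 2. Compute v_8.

v_2 = 4(8) - 2(-1) = 34
v_3 = 4(34) - 2(8) = 120
v_4 = 4(120) - 2(34) = 412
v_5 = 4(412) - 2(120) = 1408
v_6 = 4(1408) - 2(412) = 4808
v_7 = 4(4808) - 2(1408) = 16416
v_8 = 4(16416) - 2(4808) = 56048

56048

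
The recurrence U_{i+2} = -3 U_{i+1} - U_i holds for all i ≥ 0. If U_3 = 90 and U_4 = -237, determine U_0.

6

Rearranging, U_{i-2} = -(U_i + 3 U_{i-1}).
U_2 = -(-237 + 3(90)) = -33
U_1 = -(90 + 3(-33)) = 9
U_0 = -(-33 + 3(9)) = 6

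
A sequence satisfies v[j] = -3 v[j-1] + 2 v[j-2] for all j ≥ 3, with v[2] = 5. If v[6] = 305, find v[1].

Let v[1] = z.
v[3] = -15 + 2z
v[4] = 55 - 6z
v[5] = -195 + 22z
v[6] = 695 - 78z
So 695 - 78z = 305, giving z = 5.

5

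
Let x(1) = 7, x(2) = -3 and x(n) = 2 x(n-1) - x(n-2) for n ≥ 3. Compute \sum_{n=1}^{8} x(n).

x(3) = 2(-3) - 7 = -13
x(4) = 2(-13) - (-3) = -23
x(5) = 2(-23) - (-13) = -33
x(6) = 2(-33) - (-23) = -43
x(7) = 2(-43) - (-33) = -53
x(8) = 2(-53) - (-43) = -63
Sum = 7 + (-3) + (-13) + (-23) + (-33) + (-43) + (-53) + (-63) = -224

-224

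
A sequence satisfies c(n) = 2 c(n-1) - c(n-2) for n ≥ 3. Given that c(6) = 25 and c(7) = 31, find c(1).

Rearranging, c(n-2) = -(c(n) - 2 c(n-1)).
c(5) = -(31 - 2(25)) = 19
c(4) = -(25 - 2(19)) = 13
c(3) = -(19 - 2(13)) = 7
c(2) = -(13 - 2(7)) = 1
c(1) = -(7 - 2(1)) = -5

-5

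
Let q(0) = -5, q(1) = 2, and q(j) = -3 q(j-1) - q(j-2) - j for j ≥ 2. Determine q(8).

-561

q(2) = -3(2) - (-5) - 2 = -3
q(3) = -3(-3) - 2 - 3 = 4
q(4) = -3(4) - (-3) - 4 = -13
q(5) = -3(-13) - 4 - 5 = 30
q(6) = -3(30) - (-13) - 6 = -83
q(7) = -3(-83) - 30 - 7 = 212
q(8) = -3(212) - (-83) - 8 = -561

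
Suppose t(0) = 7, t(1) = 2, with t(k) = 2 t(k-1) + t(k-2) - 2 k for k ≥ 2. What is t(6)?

t(2) = 2(2) + 7 - 4 = 7
t(3) = 2(7) + 2 - 6 = 10
t(4) = 2(10) + 7 - 8 = 19
t(5) = 2(19) + 10 - 10 = 38
t(6) = 2(38) + 19 - 12 = 83

83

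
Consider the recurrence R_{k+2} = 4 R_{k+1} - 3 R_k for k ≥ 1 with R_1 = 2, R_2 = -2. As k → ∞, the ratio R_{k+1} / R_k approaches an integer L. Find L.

3

The characteristic equation is r^2 - 4r + 3 = 0, which factors as (r - 3)(r - 1) = 0.
So the roots are 3 and 1. Since |3| > |1| and the coefficient of 3^k is non-zero, the ratio tends to 3.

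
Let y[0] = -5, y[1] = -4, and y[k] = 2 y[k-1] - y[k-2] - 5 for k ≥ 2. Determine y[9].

y[2] = 2(-4) - (-5) - 5 = -8
y[3] = 2(-8) - (-4) - 5 = -17
y[4] = 2(-17) - (-8) - 5 = -31
y[5] = 2(-31) - (-17) - 5 = -50
y[6] = 2(-50) - (-31) - 5 = -74
y[7] = 2(-74) - (-50) - 5 = -103
y[8] = 2(-103) - (-74) - 5 = -137
y[9] = 2(-137) - (-103) - 5 = -176

-176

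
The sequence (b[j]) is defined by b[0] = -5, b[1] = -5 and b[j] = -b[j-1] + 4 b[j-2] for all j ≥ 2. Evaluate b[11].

20635

b[2] = -(-5) + 4·(-5) = -15
b[3] = -(-15) + 4·(-5) = -5
b[4] = -(-5) + 4·(-15) = -55
b[5] = -(-55) + 4·(-5) = 35
b[6] = -35 + 4·(-55) = -255
b[7] = -(-255) + 4·35 = 395
b[8] = -395 + 4·(-255) = -1415
b[9] = -(-1415) + 4·395 = 2995
b[10] = -2995 + 4·(-1415) = -8655
b[11] = -(-8655) + 4·2995 = 20635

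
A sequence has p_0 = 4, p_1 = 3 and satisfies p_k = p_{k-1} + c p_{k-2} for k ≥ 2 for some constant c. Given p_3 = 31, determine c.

4

p_2 = 3 + 4c
p_3 = 3 + 7c
So 3 + 7c = 31, giving c = 4.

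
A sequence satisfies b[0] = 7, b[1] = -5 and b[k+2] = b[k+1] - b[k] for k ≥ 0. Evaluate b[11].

12

b[2] = (-5) - 7 = -12
b[3] = (-12) - (-5) = -7
b[4] = (-7) - (-12) = 5
b[5] = 5 - (-7) = 12
b[6] = 12 - 5 = 7
b[7] = 7 - 12 = -5
b[8] = (-5) - 7 = -12
b[9] = (-12) - (-5) = -7
b[10] = (-7) - (-12) = 5
b[11] = 5 - (-7) = 12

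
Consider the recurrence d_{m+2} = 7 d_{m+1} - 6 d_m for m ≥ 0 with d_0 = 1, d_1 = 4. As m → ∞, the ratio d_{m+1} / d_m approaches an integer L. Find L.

The characteristic equation is r^2 - 7r + 6 = 0, which factors as (r - 6)(r - 1) = 0.
So the roots are 6 and 1. Since |6| > |1| and the coefficient of 6^m is non-zero, the ratio tends to 6.

6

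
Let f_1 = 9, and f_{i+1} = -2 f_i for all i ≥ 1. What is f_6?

-288

f_2 = -2*9 = -18
f_3 = -2*(-18) = 36
f_4 = -2*36 = -72
f_5 = -2*(-72) = 144
f_6 = -2*144 = -288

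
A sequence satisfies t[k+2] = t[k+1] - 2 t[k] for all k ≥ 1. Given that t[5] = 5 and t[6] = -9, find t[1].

Rearranging, t[k-2] = (t[k] - t[k-1]) / -2.
t[4] = (-9 - 5) / -2 = -14/-2 = 7
t[3] = (5 - 7) / -2 = -2/-2 = 1
t[2] = (7 - 1) / -2 = 6/-2 = -3
t[1] = (1 - (-3)) / -2 = 4/-2 = -2

-2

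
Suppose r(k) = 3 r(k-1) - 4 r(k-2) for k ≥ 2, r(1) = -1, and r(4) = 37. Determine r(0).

Let r(0) = v.
r(2) = -3 - 4v
r(3) = -5 - 12v
r(4) = -3 - 20v
So -3 - 20v = 37, giving v = -2.

-2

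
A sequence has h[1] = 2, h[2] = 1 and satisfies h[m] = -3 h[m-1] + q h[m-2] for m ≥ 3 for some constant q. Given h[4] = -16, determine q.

h[3] = -3 + 2q
h[4] = 9 - 5q
So 9 - 5q = -16, giving q = 5.

5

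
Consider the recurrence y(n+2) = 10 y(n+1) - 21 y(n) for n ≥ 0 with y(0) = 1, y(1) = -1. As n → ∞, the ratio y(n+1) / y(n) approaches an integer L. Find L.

7

The characteristic equation is r^2 - 10r + 21 = 0, which factors as (r - 7)(r - 3) = 0.
So the roots are 7 and 3. Since |7| > |3| and the coefficient of 7^n is non-zero, the ratio tends to 7.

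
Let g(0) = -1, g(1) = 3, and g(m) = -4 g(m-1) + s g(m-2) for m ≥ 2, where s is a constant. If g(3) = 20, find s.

-4

g(2) = -12 - s
g(3) = 48 + 7s
So 48 + 7s = 20, giving s = -4.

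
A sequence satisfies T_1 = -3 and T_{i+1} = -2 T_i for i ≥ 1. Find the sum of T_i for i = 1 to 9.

T_2 = -2*(-3) = 6
T_3 = -2*6 = -12
T_4 = -2*(-12) = 24
T_5 = -2*24 = -48
T_6 = -2*(-48) = 96
T_7 = -2*96 = -192
T_8 = -2*(-192) = 384
T_9 = -2*384 = -768
Sum = (-3) + 6 + (-12) + 24 + (-48) + 96 + (-192) + 384 + (-768) = -513

-513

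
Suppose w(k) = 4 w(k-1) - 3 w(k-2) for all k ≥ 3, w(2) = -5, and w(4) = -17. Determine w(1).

Let w(1) = v.
w(3) = -20 - 3v
w(4) = -65 - 12v
So -65 - 12v = -17, giving v = -4.

-4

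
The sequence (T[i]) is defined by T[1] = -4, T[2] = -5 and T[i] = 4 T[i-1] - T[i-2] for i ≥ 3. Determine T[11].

-594400

T[3] = 4(-5) - (-4) = -16
T[4] = 4(-16) - (-5) = -59
T[5] = 4(-59) - (-16) = -220
T[6] = 4(-220) - (-59) = -821
T[7] = 4(-821) - (-220) = -3064
T[8] = 4(-3064) - (-821) = -11435
T[9] = 4(-11435) - (-3064) = -42676
T[10] = 4(-42676) - (-11435) = -159269
T[11] = 4(-159269) - (-42676) = -594400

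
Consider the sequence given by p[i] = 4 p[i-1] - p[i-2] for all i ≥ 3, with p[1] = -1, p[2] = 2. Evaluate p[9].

p[3] = 4*2 - (-1) = 9
p[4] = 4*9 - 2 = 34
p[5] = 4*34 - 9 = 127
p[6] = 4*127 - 34 = 474
p[7] = 4*474 - 127 = 1769
p[8] = 4*1769 - 474 = 6602
p[9] = 4*6602 - 1769 = 24639

24639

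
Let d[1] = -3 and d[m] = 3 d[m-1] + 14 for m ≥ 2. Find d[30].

274521509459525

The fixed point is 14/(1 - 3) = -7, so d[m] + 7 = 3(d[m-1] + 7).
Hence d[m] = 4·3^{m-1} - 7.
d[30] = 4·3^{29} - 7 = 4·68630377364883 - 7 = 274521509459525.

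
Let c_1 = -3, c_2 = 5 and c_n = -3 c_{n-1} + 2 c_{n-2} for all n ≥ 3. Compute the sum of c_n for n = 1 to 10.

116714

c_3 = -3·5 + 2·(-3) = -21
c_4 = -3·(-21) + 2·5 = 73
c_5 = -3·73 + 2·(-21) = -261
c_6 = -3·(-261) + 2·73 = 929
c_7 = -3·929 + 2·(-261) = -3309
c_8 = -3·(-3309) + 2·929 = 11785
c_9 = -3·11785 + 2·(-3309) = -41973
c_{10} = -3·(-41973) + 2·11785 = 149489
Sum = (-3) + 5 + (-21) + 73 + (-261) + 929 + (-3309) + 11785 + (-41973) + 149489 = 116714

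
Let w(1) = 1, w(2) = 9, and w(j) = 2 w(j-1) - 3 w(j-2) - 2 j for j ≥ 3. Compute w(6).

-103

w(3) = 2(9) - 3(1) - 6 = 9
w(4) = 2(9) - 3(9) - 8 = -17
w(5) = 2(-17) - 3(9) - 10 = -71
w(6) = 2(-71) - 3(-17) - 12 = -103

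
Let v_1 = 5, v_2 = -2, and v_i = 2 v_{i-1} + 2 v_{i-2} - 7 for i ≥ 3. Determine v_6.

v_3 = 2·(-2) + 2·5 - 7 = -1
v_4 = 2·(-1) + 2·(-2) - 7 = -13
v_5 = 2·(-13) + 2·(-1) - 7 = -35
v_6 = 2·(-35) + 2·(-13) - 7 = -103

-103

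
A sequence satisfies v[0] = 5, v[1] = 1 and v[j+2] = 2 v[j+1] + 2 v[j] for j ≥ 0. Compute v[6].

v[2] = 2*1 + 2*5 = 12
v[3] = 2*12 + 2*1 = 26
v[4] = 2*26 + 2*12 = 76
v[5] = 2*76 + 2*26 = 204
v[6] = 2*204 + 2*76 = 560

560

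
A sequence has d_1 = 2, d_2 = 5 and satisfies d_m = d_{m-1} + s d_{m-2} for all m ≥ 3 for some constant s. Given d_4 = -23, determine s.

d_3 = 5 + 2s
d_4 = 5 + 7s
So 5 + 7s = -23, giving s = -4.

-4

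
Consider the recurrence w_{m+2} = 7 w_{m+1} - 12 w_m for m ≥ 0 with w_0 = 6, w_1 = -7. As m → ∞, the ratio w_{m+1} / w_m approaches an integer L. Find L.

4

The characteristic equation is r^2 - 7r + 12 = 0, which factors as (r - 4)(r - 3) = 0.
So the roots are 4 and 3. Since |4| > |3| and the coefficient of 4^m is non-zero, the ratio tends to 4.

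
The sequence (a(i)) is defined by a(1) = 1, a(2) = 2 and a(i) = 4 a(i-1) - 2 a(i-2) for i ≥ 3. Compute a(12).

367424

a(3) = 4·2 - 2·1 = 6
a(4) = 4·6 - 2·2 = 20
a(5) = 4·20 - 2·6 = 68
a(6) = 4·68 - 2·20 = 232
a(7) = 4·232 - 2·68 = 792
a(8) = 4·792 - 2·232 = 2704
a(9) = 4·2704 - 2·792 = 9232
a(10) = 4·9232 - 2·2704 = 31520
a(11) = 4·31520 - 2·9232 = 107616
a(12) = 4·107616 - 2·31520 = 367424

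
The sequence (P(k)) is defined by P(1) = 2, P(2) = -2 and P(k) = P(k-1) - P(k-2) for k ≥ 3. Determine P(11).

2

P(3) = (-2) - 2 = -4
P(4) = (-4) - (-2) = -2
P(5) = (-2) - (-4) = 2
P(6) = 2 - (-2) = 4
P(7) = 4 - 2 = 2
P(8) = 2 - 4 = -2
P(9) = (-2) - 2 = -4
P(10) = (-4) - (-2) = -2
P(11) = (-2) - (-4) = 2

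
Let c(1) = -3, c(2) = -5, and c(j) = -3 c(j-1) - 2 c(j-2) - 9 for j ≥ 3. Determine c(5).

72

c(3) = -3*(-5) - 2*(-3) - 9 = 12
c(4) = -3*12 - 2*(-5) - 9 = -35
c(5) = -3*(-35) - 2*12 - 9 = 72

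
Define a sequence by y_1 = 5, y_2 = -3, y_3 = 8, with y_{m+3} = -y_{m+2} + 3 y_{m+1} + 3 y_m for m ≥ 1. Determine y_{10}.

y_4 = -8 + 3·(-3) + 3·5 = -2
y_5 = -(-2) + 3·8 + 3·(-3) = 17
y_6 = -17 + 3·(-2) + 3·8 = 1
y_7 = -1 + 3·17 + 3·(-2) = 44
y_8 = -44 + 3·1 + 3·17 = 10
y_9 = -10 + 3·44 + 3·1 = 125
y_{10} = -125 + 3·10 + 3·44 = 37

37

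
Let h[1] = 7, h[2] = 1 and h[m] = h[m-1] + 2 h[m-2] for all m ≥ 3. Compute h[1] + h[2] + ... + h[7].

343

h[3] = 1 + 2(7) = 15
h[4] = 15 + 2(1) = 17
h[5] = 17 + 2(15) = 47
h[6] = 47 + 2(17) = 81
h[7] = 81 + 2(47) = 175
Sum = 7 + 1 + 15 + 17 + 47 + 81 + 175 = 343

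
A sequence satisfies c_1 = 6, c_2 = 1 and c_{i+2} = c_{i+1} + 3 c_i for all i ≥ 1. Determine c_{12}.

23545

c_3 = 1 + 3*6 = 19
c_4 = 19 + 3*1 = 22
c_5 = 22 + 3*19 = 79
c_6 = 79 + 3*22 = 145
c_7 = 145 + 3*79 = 382
c_8 = 382 + 3*145 = 817
c_9 = 817 + 3*382 = 1963
c_{10} = 1963 + 3*817 = 4414
c_{11} = 4414 + 3*1963 = 10303
c_{12} = 10303 + 3*4414 = 23545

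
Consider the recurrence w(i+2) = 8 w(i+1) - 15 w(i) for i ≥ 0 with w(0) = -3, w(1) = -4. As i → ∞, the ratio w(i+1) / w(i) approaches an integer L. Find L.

The characteristic equation is r^2 - 8r + 15 = 0, which factors as (r - 5)(r - 3) = 0.
So the roots are 5 and 3. Since |5| > |3| and the coefficient of 5^i is non-zero, the ratio tends to 5.

5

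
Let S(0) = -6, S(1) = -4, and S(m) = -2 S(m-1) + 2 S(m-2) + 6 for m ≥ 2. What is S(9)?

-2970

S(2) = -2*(-4) + 2*(-6) + 6 = 2
S(3) = -2*2 + 2*(-4) + 6 = -6
S(4) = -2*(-6) + 2*2 + 6 = 22
S(5) = -2*22 + 2*(-6) + 6 = -50
S(6) = -2*(-50) + 2*22 + 6 = 150
S(7) = -2*150 + 2*(-50) + 6 = -394
S(8) = -2*(-394) + 2*150 + 6 = 1094
S(9) = -2*1094 + 2*(-394) + 6 = -2970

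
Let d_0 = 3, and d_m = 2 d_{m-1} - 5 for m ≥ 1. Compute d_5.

d_1 = 2·3 - 5 = 1
d_2 = 2·1 - 5 = -3
d_3 = 2·(-3) - 5 = -11
d_4 = 2·(-11) - 5 = -27
d_5 = 2·(-27) - 5 = -59

-59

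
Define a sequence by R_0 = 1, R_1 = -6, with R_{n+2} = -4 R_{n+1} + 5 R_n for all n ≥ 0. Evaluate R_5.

R_2 = -4*(-6) + 5*1 = 29
R_3 = -4*29 + 5*(-6) = -146
R_4 = -4*(-146) + 5*29 = 729
R_5 = -4*729 + 5*(-146) = -3646

-3646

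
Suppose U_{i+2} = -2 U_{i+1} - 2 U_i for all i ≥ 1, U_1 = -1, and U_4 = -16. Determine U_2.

-6

Let U_2 = x.
U_3 = 2 - 2x
U_4 = -4 + 2x
So -4 + 2x = -16, giving x = -6.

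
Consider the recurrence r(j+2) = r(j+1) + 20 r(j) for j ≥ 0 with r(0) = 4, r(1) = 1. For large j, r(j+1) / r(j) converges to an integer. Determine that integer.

The characteristic equation is r^2 - r - 20 = 0, which factors as (r - 5)(r + 4) = 0.
So the roots are 5 and -4. Since |5| > |-4| and the coefficient of 5^j is non-zero, the ratio tends to 5.

5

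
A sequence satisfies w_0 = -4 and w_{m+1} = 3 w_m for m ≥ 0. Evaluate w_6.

-2916

w_1 = 3·(-4) = -12
w_2 = 3·(-12) = -36
w_3 = 3·(-36) = -108
w_4 = 3·(-108) = -324
w_5 = 3·(-324) = -972
w_6 = 3·(-972) = -2916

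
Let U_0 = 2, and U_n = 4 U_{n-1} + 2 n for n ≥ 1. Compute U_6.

11828

U_1 = 4(2) + 2 = 10
U_2 = 4(10) + 4 = 44
U_3 = 4(44) + 6 = 182
U_4 = 4(182) + 8 = 736
U_5 = 4(736) + 10 = 2954
U_6 = 4(2954) + 12 = 11828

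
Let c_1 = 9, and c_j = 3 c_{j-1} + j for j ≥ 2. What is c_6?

c_2 = 3·9 + 2 = 29
c_3 = 3·29 + 3 = 90
c_4 = 3·90 + 4 = 274
c_5 = 3·274 + 5 = 827
c_6 = 3·827 + 6 = 2487

2487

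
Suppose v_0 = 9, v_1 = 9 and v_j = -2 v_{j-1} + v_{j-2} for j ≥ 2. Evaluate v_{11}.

v_2 = -2·9 + 9 = -9
v_3 = -2·(-9) + 9 = 27
v_4 = -2·27 + (-9) = -63
v_5 = -2·(-63) + 27 = 153
v_6 = -2·153 + (-63) = -369
v_7 = -2·(-369) + 153 = 891
v_8 = -2·891 + (-369) = -2151
v_9 = -2·(-2151) + 891 = 5193
v_{10} = -2·5193 + (-2151) = -12537
v_{11} = -2·(-12537) + 5193 = 30267

30267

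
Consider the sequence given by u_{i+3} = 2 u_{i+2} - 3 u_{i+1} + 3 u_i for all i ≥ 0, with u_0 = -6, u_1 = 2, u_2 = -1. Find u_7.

-38

u_3 = 2*(-1) - 3*2 + 3*(-6) = -26
u_4 = 2*(-26) - 3*(-1) + 3*2 = -43
u_5 = 2*(-43) - 3*(-26) + 3*(-1) = -11
u_6 = 2*(-11) - 3*(-43) + 3*(-26) = 29
u_7 = 2*29 - 3*(-11) + 3*(-43) = -38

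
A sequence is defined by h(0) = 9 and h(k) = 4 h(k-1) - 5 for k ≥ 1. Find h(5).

h(1) = 4(9) - 5 = 31
h(2) = 4(31) - 5 = 119
h(3) = 4(119) - 5 = 471
h(4) = 4(471) - 5 = 1879
h(5) = 4(1879) - 5 = 7511

7511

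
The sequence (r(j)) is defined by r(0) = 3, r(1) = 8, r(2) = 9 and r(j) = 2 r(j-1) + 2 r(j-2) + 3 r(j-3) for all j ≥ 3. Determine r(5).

369

r(3) = 2·9 + 2·8 + 3·3 = 43
r(4) = 2·43 + 2·9 + 3·8 = 128
r(5) = 2·128 + 2·43 + 3·9 = 369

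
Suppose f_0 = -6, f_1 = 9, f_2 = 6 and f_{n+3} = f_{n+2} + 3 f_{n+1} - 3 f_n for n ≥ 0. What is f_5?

f_3 = 6 + 3*9 - 3*(-6) = 51
f_4 = 51 + 3*6 - 3*9 = 42
f_5 = 42 + 3*51 - 3*6 = 177

177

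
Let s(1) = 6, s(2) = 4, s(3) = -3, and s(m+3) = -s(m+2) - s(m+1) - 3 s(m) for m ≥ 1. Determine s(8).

-77

s(4) = -(-3) - 4 - 3*6 = -19
s(5) = -(-19) - (-3) - 3*4 = 10
s(6) = -10 - (-19) - 3*(-3) = 18
s(7) = -18 - 10 - 3*(-19) = 29
s(8) = -29 - 18 - 3*10 = -77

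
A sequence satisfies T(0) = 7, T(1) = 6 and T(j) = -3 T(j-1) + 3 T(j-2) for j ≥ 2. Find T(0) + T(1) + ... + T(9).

T(2) = -3*6 + 3*7 = 3
T(3) = -3*3 + 3*6 = 9
T(4) = -3*9 + 3*3 = -18
T(5) = -3*(-18) + 3*9 = 81
T(6) = -3*81 + 3*(-18) = -297
T(7) = -3*(-297) + 3*81 = 1134
T(8) = -3*1134 + 3*(-297) = -4293
T(9) = -3*(-4293) + 3*1134 = 16281
Sum = 7 + 6 + 3 + 9 + (-18) + 81 + (-297) + 1134 + (-4293) + 16281 = 12913

12913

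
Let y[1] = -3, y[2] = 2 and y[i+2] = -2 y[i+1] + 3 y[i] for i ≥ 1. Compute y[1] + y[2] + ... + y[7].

y[3] = -2·2 + 3·(-3) = -13
y[4] = -2·(-13) + 3·2 = 32
y[5] = -2·32 + 3·(-13) = -103
y[6] = -2·(-103) + 3·32 = 302
y[7] = -2·302 + 3·(-103) = -913
Sum = (-3) + 2 + (-13) + 32 + (-103) + 302 + (-913) = -696

-696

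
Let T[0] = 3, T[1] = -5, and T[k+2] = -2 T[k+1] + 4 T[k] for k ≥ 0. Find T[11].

T[2] = -2·(-5) + 4·3 = 22
T[3] = -2·22 + 4·(-5) = -64
T[4] = -2·(-64) + 4·22 = 216
T[5] = -2·216 + 4·(-64) = -688
T[6] = -2·(-688) + 4·216 = 2240
T[7] = -2·2240 + 4·(-688) = -7232
T[8] = -2·(-7232) + 4·2240 = 23424
T[9] = -2·23424 + 4·(-7232) = -75776
T[10] = -2·(-75776) + 4·23424 = 245248
T[11] = -2·245248 + 4·(-75776) = -793600

-793600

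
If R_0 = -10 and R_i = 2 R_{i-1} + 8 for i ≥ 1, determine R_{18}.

The fixed point is 8/(1 - 2) = -8, so R_i + 8 = 2(R_{i-1} + 8).
Hence R_i = -2·2^i - 8.
R_{18} = -2·2^{18} - 8 = -2·262144 - 8 = -524296.

-524296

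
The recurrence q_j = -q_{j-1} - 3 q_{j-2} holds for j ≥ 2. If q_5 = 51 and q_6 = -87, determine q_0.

Rearranging, q_{j-2} = (q_j + q_{j-1}) / -3.
q_4 = (-87 + 51) / -3 = -36/-3 = 12
q_3 = (51 + 12) / -3 = 63/-3 = -21
q_2 = (12 + (-21)) / -3 = -9/-3 = 3
q_1 = (-21 + 3) / -3 = -18/-3 = 6
q_0 = (3 + 6) / -3 = 9/-3 = -3

-3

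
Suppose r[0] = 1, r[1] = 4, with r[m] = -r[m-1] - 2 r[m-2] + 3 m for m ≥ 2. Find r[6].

r[2] = -4 - 2·1 + 6 = 0
r[3] = -0 - 2·4 + 9 = 1
r[4] = -1 - 2·0 + 12 = 11
r[5] = -11 - 2·1 + 15 = 2
r[6] = -2 - 2·11 + 18 = -6

-6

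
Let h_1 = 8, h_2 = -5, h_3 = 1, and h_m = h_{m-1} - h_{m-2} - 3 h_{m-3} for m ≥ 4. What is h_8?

70

h_4 = 1 - (-5) - 3*8 = -18
h_5 = (-18) - 1 - 3*(-5) = -4
h_6 = (-4) - (-18) - 3*1 = 11
h_7 = 11 - (-4) - 3*(-18) = 69
h_8 = 69 - 11 - 3*(-4) = 70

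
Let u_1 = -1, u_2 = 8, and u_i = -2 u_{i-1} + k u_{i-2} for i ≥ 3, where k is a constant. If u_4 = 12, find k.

u_3 = -16 - k
u_4 = 32 + 10k
So 32 + 10k = 12, giving k = -2.

-2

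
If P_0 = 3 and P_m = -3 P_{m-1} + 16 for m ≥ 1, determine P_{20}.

-3486784397

The fixed point is 16/(1 + 3) = 4, so P_m - 4 = -3(P_{m-1} - 4).
Hence P_m = -1·(-3)^m + 4.
P_{20} = -1·(-3)^{20} + 4 = -1·3486784401 + 4 = -3486784397.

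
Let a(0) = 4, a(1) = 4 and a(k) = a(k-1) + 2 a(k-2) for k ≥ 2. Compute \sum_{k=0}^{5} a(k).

a(2) = 4 + 2(4) = 12
a(3) = 12 + 2(4) = 20
a(4) = 20 + 2(12) = 44
a(5) = 44 + 2(20) = 84
Sum = 4 + 4 + 12 + 20 + 44 + 84 = 168

168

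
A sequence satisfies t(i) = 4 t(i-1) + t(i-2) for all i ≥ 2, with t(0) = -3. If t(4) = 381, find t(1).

Let t(1) = y.
t(2) = -3 + 4y
t(3) = -12 + 17y
t(4) = -51 + 72y
So -51 + 72y = 381, giving y = 6.

6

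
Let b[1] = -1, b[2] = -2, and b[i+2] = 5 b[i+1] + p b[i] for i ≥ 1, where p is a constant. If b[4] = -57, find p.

1

b[3] = -10 - p
b[4] = -50 - 7p
So -50 - 7p = -57, giving p = 1.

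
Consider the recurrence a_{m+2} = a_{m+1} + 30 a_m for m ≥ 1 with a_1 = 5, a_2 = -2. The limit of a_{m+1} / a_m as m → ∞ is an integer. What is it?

6

The characteristic equation is r^2 - r - 30 = 0, which factors as (r - 6)(r + 5) = 0.
So the roots are 6 and -5. Since |6| > |-5| and the coefficient of 6^m is non-zero, the ratio tends to 6.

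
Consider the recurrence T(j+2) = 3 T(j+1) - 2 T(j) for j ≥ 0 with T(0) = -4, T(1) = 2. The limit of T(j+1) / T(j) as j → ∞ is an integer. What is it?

The characteristic equation is r^2 - 3r + 2 = 0, which factors as (r - 2)(r - 1) = 0.
So the roots are 2 and 1. Since |2| > |1| and the coefficient of 2^j is non-zero, the ratio tends to 2.

2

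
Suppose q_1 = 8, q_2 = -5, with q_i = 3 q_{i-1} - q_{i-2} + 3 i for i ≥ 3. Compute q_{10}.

-3515

q_3 = 3(-5) - 8 + 9 = -14
q_4 = 3(-14) - (-5) + 12 = -25
q_5 = 3(-25) - (-14) + 15 = -46
q_6 = 3(-46) - (-25) + 18 = -95
q_7 = 3(-95) - (-46) + 21 = -218
q_8 = 3(-218) - (-95) + 24 = -535
q_9 = 3(-535) - (-218) + 27 = -1360
q_{10} = 3(-1360) - (-535) + 30 = -3515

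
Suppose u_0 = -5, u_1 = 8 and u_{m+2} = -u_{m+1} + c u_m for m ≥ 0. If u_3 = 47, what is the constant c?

3

u_2 = -8 - 5c
u_3 = 8 + 13c
So 8 + 13c = 47, giving c = 3.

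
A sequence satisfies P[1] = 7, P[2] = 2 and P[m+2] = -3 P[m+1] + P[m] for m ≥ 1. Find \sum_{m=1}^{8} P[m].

P[3] = -3(2) + 7 = 1
P[4] = -3(1) + 2 = -1
P[5] = -3(-1) + 1 = 4
P[6] = -3(4) + (-1) = -13
P[7] = -3(-13) + 4 = 43
P[8] = -3(43) + (-13) = -142
Sum = 7 + 2 + 1 + (-1) + 4 + (-13) + 43 + (-142) = -99

-99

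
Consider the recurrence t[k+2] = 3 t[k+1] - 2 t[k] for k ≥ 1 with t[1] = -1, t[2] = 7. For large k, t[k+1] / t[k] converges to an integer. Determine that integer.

2

The characteristic equation is r^2 - 3r + 2 = 0, which factors as (r - 2)(r - 1) = 0.
So the roots are 2 and 1. Since |2| > |1| and the coefficient of 2^k is non-zero, the ratio tends to 2.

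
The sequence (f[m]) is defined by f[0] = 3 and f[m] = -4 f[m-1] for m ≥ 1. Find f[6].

f[1] = -4(3) = -12
f[2] = -4(-12) = 48
f[3] = -4(48) = -192
f[4] = -4(-192) = 768
f[5] = -4(768) = -3072
f[6] = -4(-3072) = 12288

12288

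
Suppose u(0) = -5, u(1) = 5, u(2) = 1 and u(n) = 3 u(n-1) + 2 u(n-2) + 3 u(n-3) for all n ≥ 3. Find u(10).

u(3) = 3*1 + 2*5 + 3*(-5) = -2
u(4) = 3*(-2) + 2*1 + 3*5 = 11
u(5) = 3*11 + 2*(-2) + 3*1 = 32
u(6) = 3*32 + 2*11 + 3*(-2) = 112
u(7) = 3*112 + 2*32 + 3*11 = 433
u(8) = 3*433 + 2*112 + 3*32 = 1619
u(9) = 3*1619 + 2*433 + 3*112 = 6059
u(10) = 3*6059 + 2*1619 + 3*433 = 22714

22714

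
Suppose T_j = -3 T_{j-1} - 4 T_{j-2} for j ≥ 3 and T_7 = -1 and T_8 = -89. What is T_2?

Rearranging, T_{j-2} = (T_j + 3 T_{j-1}) / -4.
T_6 = (-89 + 3(-1)) / -4 = -92/-4 = 23
T_5 = (-1 + 3(23)) / -4 = 68/-4 = -17
T_4 = (23 + 3(-17)) / -4 = -28/-4 = 7
T_3 = (-17 + 3(7)) / -4 = 4/-4 = -1
T_2 = (7 + 3(-1)) / -4 = 4/-4 = -1

-1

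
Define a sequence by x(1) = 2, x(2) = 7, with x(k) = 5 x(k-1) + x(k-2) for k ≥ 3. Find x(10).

x(3) = 5*7 + 2 = 37
x(4) = 5*37 + 7 = 192
x(5) = 5*192 + 37 = 997
x(6) = 5*997 + 192 = 5177
x(7) = 5*5177 + 997 = 26882
x(8) = 5*26882 + 5177 = 139587
x(9) = 5*139587 + 26882 = 724817
x(10) = 5*724817 + 139587 = 3763672

3763672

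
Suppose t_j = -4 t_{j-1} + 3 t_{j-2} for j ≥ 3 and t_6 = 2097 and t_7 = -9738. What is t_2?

9

Rearranging, t_{j-2} = (t_j + 4 t_{j-1}) / 3.
t_5 = (-9738 + 4*2097) / 3 = -1350/3 = -450
t_4 = (2097 + 4*(-450)) / 3 = 297/3 = 99
t_3 = (-450 + 4*99) / 3 = -54/3 = -18
t_2 = (99 + 4*(-18)) / 3 = 27/3 = 9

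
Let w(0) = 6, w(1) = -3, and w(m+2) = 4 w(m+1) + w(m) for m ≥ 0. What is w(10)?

w(2) = 4(-3) + 6 = -6
w(3) = 4(-6) + (-3) = -27
w(4) = 4(-27) + (-6) = -114
w(5) = 4(-114) + (-27) = -483
w(6) = 4(-483) + (-114) = -2046
w(7) = 4(-2046) + (-483) = -8667
w(8) = 4(-8667) + (-2046) = -36714
w(9) = 4(-36714) + (-8667) = -155523
w(10) = 4(-155523) + (-36714) = -658806

-658806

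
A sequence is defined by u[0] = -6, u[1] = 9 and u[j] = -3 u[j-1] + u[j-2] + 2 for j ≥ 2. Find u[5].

u[2] = -3*9 + (-6) + 2 = -31
u[3] = -3*(-31) + 9 + 2 = 104
u[4] = -3*104 + (-31) + 2 = -341
u[5] = -3*(-341) + 104 + 2 = 1129

1129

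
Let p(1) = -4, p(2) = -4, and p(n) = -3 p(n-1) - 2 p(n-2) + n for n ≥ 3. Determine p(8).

p(3) = -3(-4) - 2(-4) + 3 = 23
p(4) = -3(23) - 2(-4) + 4 = -57
p(5) = -3(-57) - 2(23) + 5 = 130
p(6) = -3(130) - 2(-57) + 6 = -270
p(7) = -3(-270) - 2(130) + 7 = 557
p(8) = -3(557) - 2(-270) + 8 = -1123

-1123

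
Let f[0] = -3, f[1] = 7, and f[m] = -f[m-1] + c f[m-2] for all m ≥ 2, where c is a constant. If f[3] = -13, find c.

-2

f[2] = -7 - 3c
f[3] = 7 + 10c
So 7 + 10c = -13, giving c = -2.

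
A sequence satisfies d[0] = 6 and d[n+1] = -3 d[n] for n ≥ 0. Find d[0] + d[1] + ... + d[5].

d[1] = -3(6) = -18
d[2] = -3(-18) = 54
d[3] = -3(54) = -162
d[4] = -3(-162) = 486
d[5] = -3(486) = -1458
Sum = 6 + (-18) + 54 + (-162) + 486 + (-1458) = -1092

-1092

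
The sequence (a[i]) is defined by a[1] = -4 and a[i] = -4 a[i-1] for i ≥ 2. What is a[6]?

a[2] = -4·(-4) = 16
a[3] = -4·16 = -64
a[4] = -4·(-64) = 256
a[5] = -4·256 = -1024
a[6] = -4·(-1024) = 4096

4096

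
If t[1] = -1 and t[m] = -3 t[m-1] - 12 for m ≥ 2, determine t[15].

The fixed point is -12/(1 + 3) = -3, so t[m] + 3 = -3(t[m-1] + 3).
Hence t[m] = 2·(-3)^{m-1} - 3.
t[15] = 2·(-3)^{14} - 3 = 2·4782969 - 3 = 9565935.

9565935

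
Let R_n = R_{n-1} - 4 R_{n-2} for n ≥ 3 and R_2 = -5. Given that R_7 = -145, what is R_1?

-1

Let R_1 = y.
R_3 = -5 - 4y
R_4 = 15 - 4y
R_5 = 35 + 12y
R_6 = -25 + 28y
R_7 = -165 - 20y
So -165 - 20y = -145, giving y = -1.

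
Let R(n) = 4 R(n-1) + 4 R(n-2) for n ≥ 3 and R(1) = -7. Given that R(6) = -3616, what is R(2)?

-2

Let R(2) = x.
R(3) = -28 + 4x
R(4) = -112 + 20x
R(5) = -560 + 96x
R(6) = -2688 + 464x
So -2688 + 464x = -3616, giving x = -2.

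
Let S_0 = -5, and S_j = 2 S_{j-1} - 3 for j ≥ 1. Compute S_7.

S_1 = 2*(-5) - 3 = -13
S_2 = 2*(-13) - 3 = -29
S_3 = 2*(-29) - 3 = -61
S_4 = 2*(-61) - 3 = -125
S_5 = 2*(-125) - 3 = -253
S_6 = 2*(-253) - 3 = -509
S_7 = 2*(-509) - 3 = -1021

-1021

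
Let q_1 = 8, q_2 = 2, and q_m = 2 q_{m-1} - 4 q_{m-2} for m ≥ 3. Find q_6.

q_3 = 2·2 - 4·8 = -28
q_4 = 2·(-28) - 4·2 = -64
q_5 = 2·(-64) - 4·(-28) = -16
q_6 = 2·(-16) - 4·(-64) = 224

224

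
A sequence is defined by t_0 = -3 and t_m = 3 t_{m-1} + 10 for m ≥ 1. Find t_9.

39361

t_1 = 3*(-3) + 10 = 1
t_2 = 3*1 + 10 = 13
t_3 = 3*13 + 10 = 49
t_4 = 3*49 + 10 = 157
t_5 = 3*157 + 10 = 481
t_6 = 3*481 + 10 = 1453
t_7 = 3*1453 + 10 = 4369
t_8 = 3*4369 + 10 = 13117
t_9 = 3*13117 + 10 = 39361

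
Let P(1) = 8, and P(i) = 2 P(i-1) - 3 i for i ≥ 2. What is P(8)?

-98

P(2) = 2(8) - 6 = 10
P(3) = 2(10) - 9 = 11
P(4) = 2(11) - 12 = 10
P(5) = 2(10) - 15 = 5
P(6) = 2(5) - 18 = -8
P(7) = 2(-8) - 21 = -37
P(8) = 2(-37) - 24 = -98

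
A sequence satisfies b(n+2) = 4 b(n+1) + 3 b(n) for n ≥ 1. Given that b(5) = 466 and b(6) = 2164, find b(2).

4

Rearranging, b(n-2) = (b(n) - 4 b(n-1)) / 3.
b(4) = (2164 - 4*466) / 3 = 300/3 = 100
b(3) = (466 - 4*100) / 3 = 66/3 = 22
b(2) = (100 - 4*22) / 3 = 12/3 = 4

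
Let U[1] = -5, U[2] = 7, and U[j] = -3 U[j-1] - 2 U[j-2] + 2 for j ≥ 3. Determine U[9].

-345

U[3] = -3(7) - 2(-5) + 2 = -9
U[4] = -3(-9) - 2(7) + 2 = 15
U[5] = -3(15) - 2(-9) + 2 = -25
U[6] = -3(-25) - 2(15) + 2 = 47
U[7] = -3(47) - 2(-25) + 2 = -89
U[8] = -3(-89) - 2(47) + 2 = 175
U[9] = -3(175) - 2(-89) + 2 = -345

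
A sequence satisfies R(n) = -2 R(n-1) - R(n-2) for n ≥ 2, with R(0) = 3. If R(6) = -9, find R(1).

Let R(1) = v.
R(2) = -3 - 2v
R(3) = 6 + 3v
R(4) = -9 - 4v
R(5) = 12 + 5v
R(6) = -15 - 6v
So -15 - 6v = -9, giving v = -1.

-1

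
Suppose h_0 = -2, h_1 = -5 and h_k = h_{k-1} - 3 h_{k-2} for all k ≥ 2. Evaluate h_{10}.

h_2 = (-5) - 3·(-2) = 1
h_3 = 1 - 3·(-5) = 16
h_4 = 16 - 3·1 = 13
h_5 = 13 - 3·16 = -35
h_6 = (-35) - 3·13 = -74
h_7 = (-74) - 3·(-35) = 31
h_8 = 31 - 3·(-74) = 253
h_9 = 253 - 3·31 = 160
h_{10} = 160 - 3·253 = -599

-599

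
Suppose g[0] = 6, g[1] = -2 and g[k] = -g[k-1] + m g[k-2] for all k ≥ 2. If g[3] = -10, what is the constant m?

1

g[2] = 2 + 6m
g[3] = -2 - 8m
So -2 - 8m = -10, giving m = 1.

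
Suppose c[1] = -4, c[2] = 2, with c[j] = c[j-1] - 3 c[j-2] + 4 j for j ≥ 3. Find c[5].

-22

c[3] = 2 - 3·(-4) + 12 = 26
c[4] = 26 - 3·2 + 16 = 36
c[5] = 36 - 3·26 + 20 = -22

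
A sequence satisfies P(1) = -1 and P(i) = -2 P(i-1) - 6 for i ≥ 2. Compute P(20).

-524290

The fixed point is -6/(1 + 2) = -2, so P(i) + 2 = -2(P(i-1) + 2).
Hence P(i) = 1·(-2)^{i-1} - 2.
P(20) = 1·(-2)^{19} - 2 = 1·-524288 - 2 = -524290.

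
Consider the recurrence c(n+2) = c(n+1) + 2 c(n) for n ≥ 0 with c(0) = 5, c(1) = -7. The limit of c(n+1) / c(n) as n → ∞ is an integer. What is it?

2

The characteristic equation is r^2 - r - 2 = 0, which factors as (r - 2)(r + 1) = 0.
So the roots are 2 and -1. Since |2| > |-1| and the coefficient of 2^n is non-zero, the ratio tends to 2.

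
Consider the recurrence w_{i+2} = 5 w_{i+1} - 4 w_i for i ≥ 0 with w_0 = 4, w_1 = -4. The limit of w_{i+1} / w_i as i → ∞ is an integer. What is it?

The characteristic equation is r^2 - 5r + 4 = 0, which factors as (r - 4)(r - 1) = 0.
So the roots are 4 and 1. Since |4| > |1| and the coefficient of 4^i is non-zero, the ratio tends to 4.

4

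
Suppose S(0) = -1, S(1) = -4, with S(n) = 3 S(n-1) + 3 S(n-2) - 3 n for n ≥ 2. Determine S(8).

-68235

S(2) = 3·(-4) + 3·(-1) - 6 = -21
S(3) = 3·(-21) + 3·(-4) - 9 = -84
S(4) = 3·(-84) + 3·(-21) - 12 = -327
S(5) = 3·(-327) + 3·(-84) - 15 = -1248
S(6) = 3·(-1248) + 3·(-327) - 18 = -4743
S(7) = 3·(-4743) + 3·(-1248) - 21 = -17994
S(8) = 3·(-17994) + 3·(-4743) - 24 = -68235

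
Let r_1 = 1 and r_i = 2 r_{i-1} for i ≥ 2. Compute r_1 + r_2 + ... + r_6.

63

r_2 = 2·1 = 2
r_3 = 2·2 = 4
r_4 = 2·4 = 8
r_5 = 2·8 = 16
r_6 = 2·16 = 32
Sum = 1 + 2 + 4 + 8 + 16 + 32 = 63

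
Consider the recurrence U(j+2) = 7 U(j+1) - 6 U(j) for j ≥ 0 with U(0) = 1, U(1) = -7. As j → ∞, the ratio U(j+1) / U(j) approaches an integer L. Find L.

The characteristic equation is r^2 - 7r + 6 = 0, which factors as (r - 6)(r - 1) = 0.
So the roots are 6 and 1. Since |6| > |1| and the coefficient of 6^j is non-zero, the ratio tends to 6.

6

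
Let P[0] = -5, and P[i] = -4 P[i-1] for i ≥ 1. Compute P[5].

5120

P[1] = -4(-5) = 20
P[2] = -4(20) = -80
P[3] = -4(-80) = 320
P[4] = -4(320) = -1280
P[5] = -4(-1280) = 5120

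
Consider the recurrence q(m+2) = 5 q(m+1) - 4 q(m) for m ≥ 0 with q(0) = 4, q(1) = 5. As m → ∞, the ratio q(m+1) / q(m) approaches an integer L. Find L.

4

The characteristic equation is r^2 - 5r + 4 = 0, which factors as (r - 4)(r - 1) = 0.
So the roots are 4 and 1. Since |4| > |1| and the coefficient of 4^m is non-zero, the ratio tends to 4.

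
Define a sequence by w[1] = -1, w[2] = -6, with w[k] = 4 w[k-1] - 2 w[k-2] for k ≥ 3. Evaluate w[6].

w[3] = 4(-6) - 2(-1) = -22
w[4] = 4(-22) - 2(-6) = -76
w[5] = 4(-76) - 2(-22) = -260
w[6] = 4(-260) - 2(-76) = -888

-888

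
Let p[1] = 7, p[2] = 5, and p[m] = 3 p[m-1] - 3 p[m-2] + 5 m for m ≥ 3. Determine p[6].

216

p[3] = 3(5) - 3(7) + 15 = 9
p[4] = 3(9) - 3(5) + 20 = 32
p[5] = 3(32) - 3(9) + 25 = 94
p[6] = 3(94) - 3(32) + 30 = 216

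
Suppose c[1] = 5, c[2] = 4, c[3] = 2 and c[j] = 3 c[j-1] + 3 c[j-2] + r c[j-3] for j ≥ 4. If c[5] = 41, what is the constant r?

c[4] = 18 + 5r
c[5] = 60 + 19r
So 60 + 19r = 41, giving r = -1.

-1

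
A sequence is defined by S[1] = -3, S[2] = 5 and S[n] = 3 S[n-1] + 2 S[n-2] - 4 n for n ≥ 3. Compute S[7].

S[3] = 3(5) + 2(-3) - 12 = -3
S[4] = 3(-3) + 2(5) - 16 = -15
S[5] = 3(-15) + 2(-3) - 20 = -71
S[6] = 3(-71) + 2(-15) - 24 = -267
S[7] = 3(-267) + 2(-71) - 28 = -971

-971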